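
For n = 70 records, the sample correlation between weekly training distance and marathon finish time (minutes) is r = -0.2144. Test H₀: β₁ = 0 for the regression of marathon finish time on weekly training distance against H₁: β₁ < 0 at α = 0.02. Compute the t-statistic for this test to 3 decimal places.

t = r·√(n − 2)/√(1 − r²) = -0.2144·√68/√0.954033 = -1.810.
df = n − 2 = 68.
One-sided p ≈ 0.0374, which is ≥ 0.02, so fail to reject H₀.
The data do not give significant evidence of a linear association between weekly training distance and marathon finish time.

t = -1.810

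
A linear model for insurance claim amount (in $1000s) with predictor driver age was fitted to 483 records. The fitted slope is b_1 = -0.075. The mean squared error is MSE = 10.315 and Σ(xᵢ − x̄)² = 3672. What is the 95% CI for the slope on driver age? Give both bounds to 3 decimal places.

(-0.179, 0.029)

SE(b_1) = √(MSE/Sₓₓ) = √(10.315/3672) = 0.0530009.
df = n − 2 = 481.
t* = t_{0.025, 481} = 1.964908.
Margin = t* × SE = 1.964908 × 0.0530009 = 0.10414.
CI: -0.075 ± 0.10414 → (-0.179, 0.029).
With 95% confidence, each one-unit increase in driver age is associated with a change of between -0.179 and 0.029 $1000s in insurance claim amount.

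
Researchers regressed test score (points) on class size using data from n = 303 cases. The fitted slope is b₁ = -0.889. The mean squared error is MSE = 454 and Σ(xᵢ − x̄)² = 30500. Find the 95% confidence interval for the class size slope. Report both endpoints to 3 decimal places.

SE(b₁) = √(MSE/Sₓₓ) = √(454/30500) = 0.122005.
df = n − 2 = 301.
t* = t_{0.025, 301} = 1.967877.
Margin = t* × SE = 1.967877 × 0.122005 = 0.24009.
CI: -0.889 ± 0.24009 → (-1.129, -0.649).
With 95% confidence, each one-unit increase in class size is associated with a change of between -1.129 and -0.649 points in test score.

(-1.129, -0.649)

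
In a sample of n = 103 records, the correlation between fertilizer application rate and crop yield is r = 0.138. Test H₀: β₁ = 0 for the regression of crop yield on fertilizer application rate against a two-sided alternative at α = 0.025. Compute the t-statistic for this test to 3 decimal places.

t = r·√(n − 2)/√(1 − r²) = 0.138·√101/√0.980956 = 1.400.
df = n − 2 = 101.
Two-sided p ≈ 0.1645, which is ≥ 0.025, so fail to reject H₀.
The data do not give significant evidence of a linear association between fertilizer application rate and crop yield.

t = 1.400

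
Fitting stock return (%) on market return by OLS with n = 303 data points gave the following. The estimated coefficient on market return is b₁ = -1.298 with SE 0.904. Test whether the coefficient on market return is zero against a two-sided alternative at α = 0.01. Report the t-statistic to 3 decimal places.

t = -1.436

H₀: β₁ = 0 vs H₁: β₁ ≠ 0.
t = (b₁ − β₁⁰)/SE = -1.298 / 0.904 = -1.436.
df = n − 2 = 303 − 2 = 301.
Two-sided p ≈ 0.1521, which is ≥ 0.01, so fail to reject H₀.
The data do not give significant evidence of an association between market return and stock return.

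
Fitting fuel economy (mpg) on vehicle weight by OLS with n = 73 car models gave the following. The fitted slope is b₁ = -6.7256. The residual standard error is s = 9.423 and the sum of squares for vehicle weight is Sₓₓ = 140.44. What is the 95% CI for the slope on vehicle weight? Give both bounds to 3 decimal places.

SE(b₁) = s/√Sₓₓ = 9.423/√140.44 = 0.79514.
df = n − 2 = 71.
t* = t_{0.025, 71} = 1.993943.
Margin = t* × SE = 1.993943 × 0.79514 = 1.58546.
CI: -6.7256 ± 1.58546 → (-8.311, -5.140).
With 95% confidence, each one-unit increase in vehicle weight is associated with a change of between -8.311 and -5.140 mpg in fuel economy.

(-8.311, -5.140)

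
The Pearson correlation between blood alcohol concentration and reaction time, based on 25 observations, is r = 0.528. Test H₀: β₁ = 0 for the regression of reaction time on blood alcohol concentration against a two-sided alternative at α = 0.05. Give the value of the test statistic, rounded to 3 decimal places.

t = r·√(n − 2)/√(1 − r²) = 0.528·√23/√0.721216 = 2.982.
df = n − 2 = 23.
Two-sided p ≈ 0.0067, which is < 0.05, so reject H₀.
There is evidence of a linear association between blood alcohol concentration and reaction time.

t = 2.982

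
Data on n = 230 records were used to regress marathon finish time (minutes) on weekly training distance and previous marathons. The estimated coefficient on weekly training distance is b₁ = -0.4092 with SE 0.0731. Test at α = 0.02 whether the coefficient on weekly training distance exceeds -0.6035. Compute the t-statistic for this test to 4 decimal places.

H₀: β₁ = -0.6035 vs H₁: β₁ > -0.6035.
t = (b₁ − β₁⁰)/SE = (-0.4092 − (-0.6035)) / 0.0731 = 2.6580.
df = n − k − 1 = 230 − 2 − 1 = 227.
One-sided p ≈ 0.0042, which is < 0.02, so reject H₀.
There is evidence that the true slope on weekly training distance exceeds -0.6035 minutes per unit, holding the other predictors fixed.

t = 2.6580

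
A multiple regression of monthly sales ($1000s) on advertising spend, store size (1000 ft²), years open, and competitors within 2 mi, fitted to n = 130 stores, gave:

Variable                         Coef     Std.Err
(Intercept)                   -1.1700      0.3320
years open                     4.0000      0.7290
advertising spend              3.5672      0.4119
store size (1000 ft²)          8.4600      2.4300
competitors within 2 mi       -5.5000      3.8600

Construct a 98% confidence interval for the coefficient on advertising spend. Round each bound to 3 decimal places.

(2.597, 4.538)

Read off: b = 3.5672, SE = 0.4119 for advertising spend.
df = n − k − 1 = 130 − 4 − 1 = 125.
t* = t_{0.01, 125} = 2.35655.
Margin = t* × SE = 2.35655 × 0.4119 = 0.97066.
CI: 3.5672 ± 0.97066 → (2.597, 4.538).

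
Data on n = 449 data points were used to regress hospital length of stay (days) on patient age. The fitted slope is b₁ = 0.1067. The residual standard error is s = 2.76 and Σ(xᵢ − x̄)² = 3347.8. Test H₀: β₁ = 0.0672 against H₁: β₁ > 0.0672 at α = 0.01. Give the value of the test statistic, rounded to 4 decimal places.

SE(b₁) = s/√Sₓₓ = 2.76/√3347.8 = 0.0477012.
t = (0.1067 − 0.0672) / 0.0477012 = 0.8281.
df = n − 2 = 447.
One-sided p ≈ 0.2040, which is ≥ 0.01, so fail to reject H₀.
The data do not give significant evidence that the true slope on patient age exceeds 0.0672 days per unit.

t = 0.8281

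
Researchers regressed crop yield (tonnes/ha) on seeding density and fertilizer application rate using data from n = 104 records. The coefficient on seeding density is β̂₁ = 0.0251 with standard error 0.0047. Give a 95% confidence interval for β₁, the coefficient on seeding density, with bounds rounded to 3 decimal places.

df = n − k − 1 = 104 − 2 − 1 = 101.
t* = t_{0.025, 101} = 1.983731.
Margin = t* × SE = 1.983731 × 0.0047 = 0.00932.
CI: 0.0251 ± 0.00932 → (0.016, 0.034).
With 95% confidence, each one-unit increase in seeding density is associated with a change of between 0.016 and 0.034 tonnes/ha in crop yield, holding the other predictors fixed.

(0.016, 0.034)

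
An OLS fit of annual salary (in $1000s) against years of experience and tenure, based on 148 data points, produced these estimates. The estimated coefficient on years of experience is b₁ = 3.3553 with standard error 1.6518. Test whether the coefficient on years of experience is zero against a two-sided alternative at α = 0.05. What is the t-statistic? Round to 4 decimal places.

H₀: β₁ = 0 vs H₁: β₁ ≠ 0.
t = (b₁ − β₁⁰)/SE = 3.3553 / 1.6518 = 2.0313.
df = n − k − 1 = 148 − 2 − 1 = 145.
Two-sided p ≈ 0.0441, which is < 0.05, so reject H₀.
There is evidence that years of experience is associated with annual salary, holding the other predictors fixed.

t = 2.0313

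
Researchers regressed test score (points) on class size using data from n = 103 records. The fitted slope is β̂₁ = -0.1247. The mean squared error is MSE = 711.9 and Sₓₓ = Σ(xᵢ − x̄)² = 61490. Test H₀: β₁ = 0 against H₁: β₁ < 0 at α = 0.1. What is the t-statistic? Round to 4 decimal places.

SE(β̂₁) = √(MSE/Sₓₓ) = √(711.9/61490) = 0.107599.
t = -0.1247 / 0.107599 = -1.1589.
df = n − 2 = 101.
One-sided p ≈ 0.1246, which is ≥ 0.1, so fail to reject H₀.
The data do not give significant evidence that the true slope on class size is negative.

t = -1.1589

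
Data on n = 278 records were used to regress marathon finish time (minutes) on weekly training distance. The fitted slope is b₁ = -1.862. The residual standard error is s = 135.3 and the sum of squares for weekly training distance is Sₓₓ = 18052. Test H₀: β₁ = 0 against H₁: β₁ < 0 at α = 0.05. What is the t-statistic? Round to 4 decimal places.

t = -1.8490

SE(b₁) = s/√Sₓₓ = 135.3/√18052 = 1.00701.
t = -1.862 / 1.00701 = -1.8490.
df = n − 2 = 276.
One-sided p ≈ 0.0328, which is < 0.05, so reject H₀.
There is evidence that the true slope on weekly training distance is negative.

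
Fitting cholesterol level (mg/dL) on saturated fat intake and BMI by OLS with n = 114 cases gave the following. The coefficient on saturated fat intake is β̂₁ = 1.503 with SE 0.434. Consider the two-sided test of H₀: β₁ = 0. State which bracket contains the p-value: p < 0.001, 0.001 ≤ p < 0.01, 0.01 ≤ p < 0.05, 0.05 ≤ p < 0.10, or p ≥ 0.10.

p < 0.001

t = 1.503 / 0.434 = 3.463.
df = n − k − 1 = 114 − 2 − 1 = 111.
Two-sided p = 2·P(T_{111} > |t|) ≈ 0.0008.
So p < 0.001.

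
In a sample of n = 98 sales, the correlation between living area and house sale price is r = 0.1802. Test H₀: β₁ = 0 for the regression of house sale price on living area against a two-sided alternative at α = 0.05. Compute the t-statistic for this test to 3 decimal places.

t = 1.795

t = r·√(n − 2)/√(1 − r²) = 0.1802·√96/√0.967528 = 1.795.
df = n − 2 = 96.
Two-sided p ≈ 0.0758, which is ≥ 0.05, so fail to reject H₀.
The data do not give significant evidence of a linear association between living area and house sale price.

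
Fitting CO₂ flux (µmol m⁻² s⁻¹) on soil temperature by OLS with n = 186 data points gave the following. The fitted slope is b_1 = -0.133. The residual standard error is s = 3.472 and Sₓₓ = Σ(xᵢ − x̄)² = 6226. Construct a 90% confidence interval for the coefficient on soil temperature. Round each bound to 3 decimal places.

(-0.206, -0.060)

SE(b_1) = s/√Sₓₓ = 3.472/√6226 = 0.0440023.
df = n − 2 = 184.
t* = t_{0.05, 184} = 1.653177.
Margin = t* × SE = 1.653177 × 0.0440023 = 0.07274.
CI: -0.133 ± 0.07274 → (-0.206, -0.060).
With 90% confidence, each one-unit increase in soil temperature is associated with a change of between -0.206 and -0.060 µmol m⁻² s⁻¹ in CO₂ flux.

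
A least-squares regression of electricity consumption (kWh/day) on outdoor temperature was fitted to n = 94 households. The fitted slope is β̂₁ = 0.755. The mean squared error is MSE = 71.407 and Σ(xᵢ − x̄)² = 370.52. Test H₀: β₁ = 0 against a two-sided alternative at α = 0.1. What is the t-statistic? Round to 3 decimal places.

SE(β̂₁) = √(MSE/Sₓₓ) = √(71.407/370.52) = 0.439.
t = 0.755 / 0.439 = 1.720.
df = n − 2 = 92.
Two-sided p ≈ 0.0888, which is < 0.1, so reject H₀.
There is evidence that outdoor temperature is associated with electricity consumption.

t = 1.720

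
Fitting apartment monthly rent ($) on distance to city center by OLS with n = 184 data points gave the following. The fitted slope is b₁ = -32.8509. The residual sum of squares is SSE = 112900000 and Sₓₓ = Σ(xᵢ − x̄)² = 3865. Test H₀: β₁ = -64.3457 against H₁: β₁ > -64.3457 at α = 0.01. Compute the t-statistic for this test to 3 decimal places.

t = 2.486

MSE = SSE/(n − 2) = 112900000/182 = 620330.
SE(b₁) = √(MSE/Sₓₓ) = √(620330/3865) = 12.6688.
t = (-32.8509 − (-64.3457)) / 12.6688 = 2.486.
df = n − 2 = 182.
One-sided p ≈ 0.0069, which is < 0.01, so reject H₀.
There is evidence that the true slope on distance to city center exceeds -64.3457 $ per unit.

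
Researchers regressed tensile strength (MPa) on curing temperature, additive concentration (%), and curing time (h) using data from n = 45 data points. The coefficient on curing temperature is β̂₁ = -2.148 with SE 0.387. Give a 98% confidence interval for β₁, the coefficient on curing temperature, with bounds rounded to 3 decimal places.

df = n − k − 1 = 45 − 3 − 1 = 41.
t* = t_{0.01, 41} = 2.420803.
Margin = t* × SE = 2.420803 × 0.387 = 0.93685.
CI: -2.148 ± 0.93685 → (-3.085, -1.211).
With 98% confidence, each one-unit increase in curing temperature is associated with a change of between -3.085 and -1.211 MPa in tensile strength, holding the other predictors fixed.

(-3.085, -1.211)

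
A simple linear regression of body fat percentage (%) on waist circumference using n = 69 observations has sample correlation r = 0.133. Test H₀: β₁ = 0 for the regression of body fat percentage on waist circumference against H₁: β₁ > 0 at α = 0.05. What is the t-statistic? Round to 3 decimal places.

t = r·√(n − 2)/√(1 − r²) = 0.133·√67/√0.982311 = 1.098.
df = n − 2 = 67.
One-sided p ≈ 0.1380, which is ≥ 0.05, so fail to reject H₀.
The data do not give significant evidence of a linear association between waist circumference and body fat percentage.

t = 1.098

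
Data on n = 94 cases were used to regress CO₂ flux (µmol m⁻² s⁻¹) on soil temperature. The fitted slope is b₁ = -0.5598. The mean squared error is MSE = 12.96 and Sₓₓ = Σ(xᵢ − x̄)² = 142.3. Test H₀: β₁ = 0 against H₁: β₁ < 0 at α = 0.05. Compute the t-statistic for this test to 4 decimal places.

t = -1.8550

SE(b₁) = √(MSE/Sₓₓ) = √(12.96/142.3) = 0.301787.
t = -0.5598 / 0.301787 = -1.8550.
df = n − 2 = 92.
One-sided p ≈ 0.0334, which is < 0.05, so reject H₀.
There is evidence that the true slope on soil temperature is negative.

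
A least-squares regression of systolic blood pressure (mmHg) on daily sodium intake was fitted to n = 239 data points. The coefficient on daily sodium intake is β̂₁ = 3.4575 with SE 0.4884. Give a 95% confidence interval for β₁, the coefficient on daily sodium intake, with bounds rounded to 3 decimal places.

df = n − 2 = 239 − 2 = 237.
t* = t_{0.025, 237} = 1.970024.
Margin = t* × SE = 1.970024 × 0.4884 = 0.96216.
CI: 3.4575 ± 0.96216 → (2.495, 4.420).
With 95% confidence, each one-unit increase in daily sodium intake is associated with a change of between 2.495 and 4.420 mmHg in systolic blood pressure.

(2.495, 4.420)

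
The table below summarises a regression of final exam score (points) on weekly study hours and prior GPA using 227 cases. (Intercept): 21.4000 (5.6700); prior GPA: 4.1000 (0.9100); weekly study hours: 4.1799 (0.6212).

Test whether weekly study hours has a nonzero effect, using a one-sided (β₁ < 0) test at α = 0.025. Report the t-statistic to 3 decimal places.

Read off: b = 4.1799, SE = 0.6212 for weekly study hours.
H₀: β₁ = 0 vs H₁: β₁ < 0.
t = 4.1799 / 0.6212 = 6.729.
df = n − k − 1 = 227 − 2 − 1 = 224.
One-sided p ≈ 1.0000, which is ≥ 0.025, so fail to reject H₀.
The data do not give significant evidence that the true slope on weekly study hours is negative, holding the other predictors fixed.

t = 6.729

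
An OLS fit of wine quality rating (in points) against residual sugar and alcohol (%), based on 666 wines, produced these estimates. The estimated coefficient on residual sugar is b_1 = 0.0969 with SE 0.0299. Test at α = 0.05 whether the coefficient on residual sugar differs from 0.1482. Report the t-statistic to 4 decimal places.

H₀: β₁ = 0.1482 vs H₁: β₁ ≠ 0.1482.
t = (b_1 − β₁⁰)/SE = (0.0969 − 0.1482) / 0.0299 = -1.7157.
df = n − k − 1 = 666 − 2 − 1 = 663.
Two-sided p ≈ 0.0867, which is ≥ 0.05, so fail to reject H₀.
The data are consistent with a true slope of 0.1482 points per unit of residual sugar, holding the other predictors fixed.

t = -1.7157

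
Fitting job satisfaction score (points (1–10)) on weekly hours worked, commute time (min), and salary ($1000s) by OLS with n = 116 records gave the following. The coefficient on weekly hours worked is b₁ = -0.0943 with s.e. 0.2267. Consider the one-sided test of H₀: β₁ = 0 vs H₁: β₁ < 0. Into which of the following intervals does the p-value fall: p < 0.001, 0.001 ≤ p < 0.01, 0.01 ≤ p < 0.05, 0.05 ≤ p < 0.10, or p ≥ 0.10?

p ≥ 0.10

t = -0.0943 / 0.2267 = -0.416.
df = n − k − 1 = 116 − 3 − 1 = 112.
One-sided p = P(T_{112} < t) ≈ 0.3391.
So p ≥ 0.10.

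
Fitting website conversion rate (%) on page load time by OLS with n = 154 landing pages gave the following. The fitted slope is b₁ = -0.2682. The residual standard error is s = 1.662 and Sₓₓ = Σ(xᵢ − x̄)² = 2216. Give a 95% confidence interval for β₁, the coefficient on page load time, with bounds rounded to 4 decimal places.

SE(b₁) = s/√Sₓₓ = 1.662/√2216 = 0.0353058.
df = n − 2 = 152.
t* = t_{0.025, 152} = 1.975694.
Margin = t* × SE = 1.975694 × 0.0353058 = 0.069753.
CI: -0.2682 ± 0.069753 → (-0.3380, -0.1984).
With 95% confidence, each one-unit increase in page load time is associated with a change of between -0.3380 and -0.1984 % in website conversion rate.

(-0.3380, -0.1984)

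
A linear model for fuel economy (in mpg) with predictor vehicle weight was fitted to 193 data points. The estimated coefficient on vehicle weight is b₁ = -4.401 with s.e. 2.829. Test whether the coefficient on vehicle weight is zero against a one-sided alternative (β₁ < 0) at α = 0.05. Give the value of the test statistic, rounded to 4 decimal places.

H₀: β₁ = 0 vs H₁: β₁ < 0.
t = (b₁ − β₁⁰)/SE = -4.401 / 2.829 = -1.5557.
df = n − 2 = 193 − 2 = 191.
One-sided p ≈ 0.0607, which is ≥ 0.05, so fail to reject H₀.
The data do not give significant evidence that the true slope on vehicle weight is negative.

t = -1.5557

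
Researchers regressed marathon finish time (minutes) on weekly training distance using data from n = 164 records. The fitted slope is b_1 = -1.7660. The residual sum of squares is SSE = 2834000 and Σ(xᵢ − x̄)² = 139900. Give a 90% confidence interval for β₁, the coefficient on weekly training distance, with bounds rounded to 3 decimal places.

MSE = SSE/(n − 2) = 2834000/162 = 17493.8.
SE(b_1) = √(MSE/Sₓₓ) = √(17493.8/139900) = 0.353617.
df = n − 2 = 162.
t* = t_{0.05, 162} = 1.654314.
Margin = t* × SE = 1.654314 × 0.353617 = 0.58499.
CI: -1.7660 ± 0.58499 → (-2.351, -1.181).
With 90% confidence, each one-unit increase in weekly training distance is associated with a change of between -2.351 and -1.181 minutes in marathon finish time.

(-2.351, -1.181)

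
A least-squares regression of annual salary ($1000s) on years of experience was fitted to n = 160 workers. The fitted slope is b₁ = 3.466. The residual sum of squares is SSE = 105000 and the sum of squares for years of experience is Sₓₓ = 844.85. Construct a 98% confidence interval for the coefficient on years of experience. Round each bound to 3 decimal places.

MSE = SSE/(n − 2) = 105000/158 = 664.557.
SE(b₁) = √(MSE/Sₓₓ) = √(664.557/844.85) = 0.886903.
df = n − 2 = 158.
t* = t_{0.01, 158} = 2.35018.
Margin = t* × SE = 2.35018 × 0.886903 = 2.08438.
CI: 3.466 ± 2.08438 → (1.382, 5.550).
With 98% confidence, each one-unit increase in years of experience is associated with a change of between 1.382 and 5.550 $1000s in annual salary.

(1.382, 5.550)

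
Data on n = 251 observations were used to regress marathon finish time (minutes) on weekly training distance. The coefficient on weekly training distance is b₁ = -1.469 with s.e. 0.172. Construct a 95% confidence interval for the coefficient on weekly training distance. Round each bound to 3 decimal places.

(-1.808, -1.130)

df = n − 2 = 251 − 2 = 249.
t* = t_{0.025, 249} = 1.969537.
Margin = t* × SE = 1.969537 × 0.172 = 0.33876.
CI: -1.469 ± 0.33876 → (-1.808, -1.130).
With 95% confidence, each one-unit increase in weekly training distance is associated with a change of between -1.808 and -1.130 minutes in marathon finish time.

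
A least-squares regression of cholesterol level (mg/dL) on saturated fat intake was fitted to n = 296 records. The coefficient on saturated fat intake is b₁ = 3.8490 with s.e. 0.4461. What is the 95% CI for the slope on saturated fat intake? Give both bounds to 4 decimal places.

df = n − 2 = 296 − 2 = 294.
t* = t_{0.025, 294} = 1.968066.
Margin = t* × SE = 1.968066 × 0.4461 = 0.877954.
CI: 3.8490 ± 0.877954 → (2.9710, 4.7270).
With 95% confidence, each one-unit increase in saturated fat intake is associated with a change of between 2.9710 and 4.7270 mg/dL in cholesterol level.

(2.9710, 4.7270)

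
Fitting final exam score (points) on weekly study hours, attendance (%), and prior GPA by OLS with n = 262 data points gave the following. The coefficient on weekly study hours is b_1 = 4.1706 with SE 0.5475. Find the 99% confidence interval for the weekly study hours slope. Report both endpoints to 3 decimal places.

(2.750, 5.591)

df = n − k − 1 = 262 − 3 − 1 = 258.
t* = t_{0.005, 258} = 2.595019.
Margin = t* × SE = 2.595019 × 0.5475 = 1.42077.
CI: 4.1706 ± 1.42077 → (2.750, 5.591).
With 99% confidence, each one-unit increase in weekly study hours is associated with a change of between 2.750 and 5.591 points in final exam score, holding the other predictors fixed.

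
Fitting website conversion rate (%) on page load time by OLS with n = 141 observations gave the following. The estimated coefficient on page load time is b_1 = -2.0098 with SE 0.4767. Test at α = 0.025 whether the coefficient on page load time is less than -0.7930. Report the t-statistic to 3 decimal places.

t = -2.553

H₀: β₁ = -0.7930 vs H₁: β₁ < -0.7930.
t = (b_1 − β₁⁰)/SE = (-2.0098 − (-0.7930)) / 0.4767 = -2.553.
df = n − 2 = 141 − 2 = 139.
One-sided p ≈ 0.0059, which is < 0.025, so reject H₀.
There is evidence that the true slope on page load time is below -0.7930 % per unit.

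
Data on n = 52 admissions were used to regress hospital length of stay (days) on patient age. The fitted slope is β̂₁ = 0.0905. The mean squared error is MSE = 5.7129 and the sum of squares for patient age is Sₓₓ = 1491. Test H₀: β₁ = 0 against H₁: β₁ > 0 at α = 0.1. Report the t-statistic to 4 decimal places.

SE(β̂₁) = √(MSE/Sₓₓ) = √(5.7129/1491) = 0.0618998.
t = 0.0905 / 0.0618998 = 1.4620.
df = n − 2 = 50.
One-sided p ≈ 0.0750, which is < 0.1, so reject H₀.
There is evidence that the true slope on patient age is positive.

t = 1.4620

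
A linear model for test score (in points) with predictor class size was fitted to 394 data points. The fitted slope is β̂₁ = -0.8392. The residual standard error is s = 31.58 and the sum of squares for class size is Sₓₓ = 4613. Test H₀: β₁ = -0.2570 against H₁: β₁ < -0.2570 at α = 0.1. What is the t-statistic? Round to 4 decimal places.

SE(β̂₁) = s/√Sₓₓ = 31.58/√4613 = 0.464965.
t = (-0.8392 − (-0.2570)) / 0.464965 = -1.2521.
df = n − 2 = 392.
One-sided p ≈ 0.1056, which is ≥ 0.1, so fail to reject H₀.
The data do not give significant evidence that the true slope on class size is below -0.2570 points per unit.

t = -1.2521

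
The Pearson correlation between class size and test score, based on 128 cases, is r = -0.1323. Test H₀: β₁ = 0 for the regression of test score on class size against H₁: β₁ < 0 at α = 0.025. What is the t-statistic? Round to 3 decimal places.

t = -1.498

t = r·√(n − 2)/√(1 − r²) = -0.1323·√126/√0.982497 = -1.498.
df = n − 2 = 126.
One-sided p ≈ 0.0683, which is ≥ 0.025, so fail to reject H₀.
The data do not give significant evidence of a linear association between class size and test score.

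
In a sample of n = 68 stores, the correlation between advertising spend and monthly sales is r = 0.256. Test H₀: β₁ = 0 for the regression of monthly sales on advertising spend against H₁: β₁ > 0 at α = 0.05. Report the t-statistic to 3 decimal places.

t = 2.151

t = r·√(n − 2)/√(1 − r²) = 0.256·√66/√0.934464 = 2.151.
df = n − 2 = 66.
One-sided p ≈ 0.0176, which is < 0.05, so reject H₀.
There is evidence of a linear association between advertising spend and monthly sales.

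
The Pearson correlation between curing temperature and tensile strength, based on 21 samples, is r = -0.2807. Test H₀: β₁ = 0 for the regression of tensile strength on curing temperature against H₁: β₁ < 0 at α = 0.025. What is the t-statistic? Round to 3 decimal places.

t = -1.275

t = r·√(n − 2)/√(1 − r²) = -0.2807·√19/√0.921208 = -1.275.
df = n − 2 = 19.
One-sided p ≈ 0.1089, which is ≥ 0.025, so fail to reject H₀.
The data do not give significant evidence of a linear association between curing temperature and tensile strength.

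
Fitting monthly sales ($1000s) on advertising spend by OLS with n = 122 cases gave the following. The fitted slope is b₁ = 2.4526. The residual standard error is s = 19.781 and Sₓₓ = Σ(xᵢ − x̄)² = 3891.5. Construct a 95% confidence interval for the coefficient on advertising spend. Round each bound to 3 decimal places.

SE(b₁) = s/√Sₓₓ = 19.781/√3891.5 = 0.317095.
df = n − 2 = 120.
t* = t_{0.025, 120} = 1.97993.
Margin = t* × SE = 1.97993 × 0.317095 = 0.62783.
CI: 2.4526 ± 0.62783 → (1.825, 3.080).
With 95% confidence, each one-unit increase in advertising spend is associated with a change of between 1.825 and 3.080 $1000s in monthly sales.

(1.825, 3.080)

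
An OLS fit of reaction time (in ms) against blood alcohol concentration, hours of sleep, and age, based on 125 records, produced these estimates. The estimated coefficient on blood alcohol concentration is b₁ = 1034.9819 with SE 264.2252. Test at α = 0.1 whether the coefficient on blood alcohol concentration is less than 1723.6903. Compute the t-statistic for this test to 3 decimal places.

H₀: β₁ = 1723.6903 vs H₁: β₁ < 1723.6903.
t = (b₁ − β₁⁰)/SE = (1034.9819 − 1723.6903) / 264.2252 = -2.607.
df = n − k − 1 = 125 − 3 − 1 = 121.
One-sided p ≈ 0.0051, which is < 0.1, so reject H₀.
There is evidence that the true slope on blood alcohol concentration is below 1723.6903 ms per unit, holding the other predictors fixed.

t = -2.607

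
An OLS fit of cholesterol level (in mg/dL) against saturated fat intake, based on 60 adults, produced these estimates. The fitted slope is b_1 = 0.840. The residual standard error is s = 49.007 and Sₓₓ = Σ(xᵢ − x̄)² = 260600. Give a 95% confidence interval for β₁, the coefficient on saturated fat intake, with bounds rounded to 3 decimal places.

SE(b_1) = s/√Sₓₓ = 49.007/√260600 = 0.0959999.
df = n − 2 = 58.
t* = t_{0.025, 58} = 2.001717.
Margin = t* × SE = 2.001717 × 0.0959999 = 0.19216.
CI: 0.840 ± 0.19216 → (0.648, 1.032).
With 95% confidence, each one-unit increase in saturated fat intake is associated with a change of between 0.648 and 1.032 mg/dL in cholesterol level.

(0.648, 1.032)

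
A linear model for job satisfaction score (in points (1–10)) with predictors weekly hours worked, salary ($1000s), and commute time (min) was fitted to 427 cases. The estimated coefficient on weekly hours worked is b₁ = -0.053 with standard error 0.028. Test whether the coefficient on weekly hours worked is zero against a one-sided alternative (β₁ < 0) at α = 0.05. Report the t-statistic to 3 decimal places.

t = -1.893

H₀: β₁ = 0 vs H₁: β₁ < 0.
t = (b₁ − β₁⁰)/SE = -0.053 / 0.028 = -1.893.
df = n − k − 1 = 427 − 3 − 1 = 423.
One-sided p ≈ 0.0295, which is < 0.05, so reject H₀.
There is evidence that the true slope on weekly hours worked is negative, holding the other predictors fixed.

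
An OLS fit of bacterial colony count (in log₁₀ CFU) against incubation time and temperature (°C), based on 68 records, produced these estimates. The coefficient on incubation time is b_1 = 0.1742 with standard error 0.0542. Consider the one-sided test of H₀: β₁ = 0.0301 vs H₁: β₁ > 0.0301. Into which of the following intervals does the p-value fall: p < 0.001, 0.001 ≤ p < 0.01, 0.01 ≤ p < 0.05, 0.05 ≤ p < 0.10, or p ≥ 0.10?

t = (0.1742 − 0.0301) / 0.0542 = 2.659.
df = n − k − 1 = 68 − 2 − 1 = 65.
One-sided p = P(T_{65} > t) ≈ 0.0049.
So 0.001 ≤ p < 0.01.

0.001 ≤ p < 0.01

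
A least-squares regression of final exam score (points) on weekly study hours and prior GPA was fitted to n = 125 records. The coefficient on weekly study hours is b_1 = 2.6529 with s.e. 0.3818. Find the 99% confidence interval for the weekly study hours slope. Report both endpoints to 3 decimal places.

(1.654, 3.652)

df = n − k − 1 = 125 − 2 − 1 = 122.
t* = t_{0.005, 122} = 2.616729.
Margin = t* × SE = 2.616729 × 0.3818 = 0.99907.
CI: 2.6529 ± 0.99907 → (1.654, 3.652).
With 99% confidence, each one-unit increase in weekly study hours is associated with a change of between 1.654 and 3.652 points in final exam score, holding the other predictors fixed.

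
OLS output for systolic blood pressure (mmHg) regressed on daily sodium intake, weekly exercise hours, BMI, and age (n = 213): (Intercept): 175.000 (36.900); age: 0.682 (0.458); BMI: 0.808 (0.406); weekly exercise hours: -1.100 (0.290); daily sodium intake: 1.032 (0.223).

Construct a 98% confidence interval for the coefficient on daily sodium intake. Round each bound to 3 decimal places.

Read off: b = 1.032, SE = 0.223 for daily sodium intake.
df = n − k − 1 = 213 − 4 − 1 = 208.
t* = t_{0.01, 208} = 2.344409.
Margin = t* × SE = 2.344409 × 0.223 = 0.52280.
CI: 1.032 ± 0.52280 → (0.509, 1.555).

(0.509, 1.555)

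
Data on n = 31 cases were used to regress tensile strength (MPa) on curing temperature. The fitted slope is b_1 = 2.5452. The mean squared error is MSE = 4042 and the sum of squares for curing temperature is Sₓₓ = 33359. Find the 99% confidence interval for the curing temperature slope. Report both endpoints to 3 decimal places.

(1.586, 3.505)

SE(b_1) = √(MSE/Sₓₓ) = √(4042/33359) = 0.34809.
df = n − 2 = 29.
t* = t_{0.005, 29} = 2.756386.
Margin = t* × SE = 2.756386 × 0.34809 = 0.95947.
CI: 2.5452 ± 0.95947 → (1.586, 3.505).
With 99% confidence, each one-unit increase in curing temperature is associated with a change of between 1.586 and 3.505 MPa in tensile strength.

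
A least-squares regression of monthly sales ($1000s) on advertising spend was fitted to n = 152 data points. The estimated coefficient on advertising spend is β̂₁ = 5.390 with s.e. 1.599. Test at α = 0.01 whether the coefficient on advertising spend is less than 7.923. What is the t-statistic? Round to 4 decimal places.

t = -1.5841

H₀: β₁ = 7.923 vs H₁: β₁ < 7.923.
t = (β̂₁ − β₁⁰)/SE = (5.390 − 7.923) / 1.599 = -1.5841.
df = n − 2 = 152 − 2 = 150.
One-sided p ≈ 0.0576, which is ≥ 0.01, so fail to reject H₀.
The data do not give significant evidence that the true slope on advertising spend is below 7.923 $1000s per unit.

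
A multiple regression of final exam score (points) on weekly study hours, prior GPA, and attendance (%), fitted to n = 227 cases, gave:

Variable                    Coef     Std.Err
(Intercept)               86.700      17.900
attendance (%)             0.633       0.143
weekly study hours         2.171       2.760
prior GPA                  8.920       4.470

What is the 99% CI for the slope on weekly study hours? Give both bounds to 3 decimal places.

Read off: b = 2.171, SE = 2.760 for weekly study hours.
df = n − k − 1 = 227 − 3 − 1 = 223.
t* = t_{0.005, 223} = 2.598055.
Margin = t* × SE = 2.598055 × 2.760 = 7.17063.
CI: 2.171 ± 7.17063 → (-5.000, 9.342).

(-5.000, 9.342)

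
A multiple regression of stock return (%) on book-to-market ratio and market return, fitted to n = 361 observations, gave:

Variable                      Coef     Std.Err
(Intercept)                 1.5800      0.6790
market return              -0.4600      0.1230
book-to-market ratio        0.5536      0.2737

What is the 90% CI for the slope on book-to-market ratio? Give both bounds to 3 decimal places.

Read off: b = 0.5536, SE = 0.2737 for book-to-market ratio.
df = n − k − 1 = 361 − 2 − 1 = 358.
t* = t_{0.05, 358} = 1.649121.
Margin = t* × SE = 1.649121 × 0.2737 = 0.45136.
CI: 0.5536 ± 0.45136 → (0.102, 1.005).

(0.102, 1.005)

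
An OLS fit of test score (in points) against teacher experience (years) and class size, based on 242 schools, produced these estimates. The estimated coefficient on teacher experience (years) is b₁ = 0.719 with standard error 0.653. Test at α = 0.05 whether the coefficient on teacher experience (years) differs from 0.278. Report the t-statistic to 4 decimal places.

t = 0.6753

H₀: β₁ = 0.278 vs H₁: β₁ ≠ 0.278.
t = (b₁ − β₁⁰)/SE = (0.719 − 0.278) / 0.653 = 0.6753.
df = n − k − 1 = 242 − 2 − 1 = 239.
Two-sided p ≈ 0.5001, which is ≥ 0.05, so fail to reject H₀.
The data are consistent with a true slope of 0.278 points per unit of teacher experience (years), holding the other predictors fixed.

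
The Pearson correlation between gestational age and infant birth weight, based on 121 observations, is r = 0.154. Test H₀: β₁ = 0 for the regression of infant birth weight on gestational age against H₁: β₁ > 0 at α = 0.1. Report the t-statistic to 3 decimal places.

t = 1.700

t = r·√(n − 2)/√(1 − r²) = 0.154·√119/√0.976284 = 1.700.
df = n − 2 = 119.
One-sided p ≈ 0.0459, which is < 0.1, so reject H₀.
There is evidence of a linear association between gestational age and infant birth weight.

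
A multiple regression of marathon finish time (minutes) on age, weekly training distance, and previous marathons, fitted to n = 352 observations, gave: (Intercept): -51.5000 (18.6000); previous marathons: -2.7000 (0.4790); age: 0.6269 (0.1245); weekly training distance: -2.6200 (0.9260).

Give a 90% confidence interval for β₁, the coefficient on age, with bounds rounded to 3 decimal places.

(0.422, 0.832)

Read off: b = 0.6269, SE = 0.1245 for age.
df = n − k − 1 = 352 − 3 − 1 = 348.
t* = t_{0.05, 348} = 1.649244.
Margin = t* × SE = 1.649244 × 0.1245 = 0.20533.
CI: 0.6269 ± 0.20533 → (0.422, 0.832).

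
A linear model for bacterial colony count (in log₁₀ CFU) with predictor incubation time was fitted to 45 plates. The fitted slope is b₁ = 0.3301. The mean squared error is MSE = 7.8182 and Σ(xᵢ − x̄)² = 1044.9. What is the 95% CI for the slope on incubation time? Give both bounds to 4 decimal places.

(0.1557, 0.5045)

SE(b₁) = √(MSE/Sₓₓ) = √(7.8182/1044.9) = 0.0865.
df = n − 2 = 43.
t* = t_{0.025, 43} = 2.016692.
Margin = t* × SE = 2.016692 × 0.0865 = 0.174444.
CI: 0.3301 ± 0.174444 → (0.1557, 0.5045).
With 95% confidence, each one-unit increase in incubation time is associated with a change of between 0.1557 and 0.5045 log₁₀ CFU in bacterial colony count.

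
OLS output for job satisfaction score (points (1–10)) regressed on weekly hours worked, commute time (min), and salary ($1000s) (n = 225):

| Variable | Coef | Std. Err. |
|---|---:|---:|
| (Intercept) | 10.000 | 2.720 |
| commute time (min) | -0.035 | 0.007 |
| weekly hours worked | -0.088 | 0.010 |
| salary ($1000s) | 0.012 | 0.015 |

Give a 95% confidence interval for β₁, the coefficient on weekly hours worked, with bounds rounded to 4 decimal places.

Read off: b = -0.088, SE = 0.010 for weekly hours worked.
df = n − k − 1 = 225 − 3 − 1 = 221.
t* = t_{0.025, 221} = 1.970756.
Margin = t* × SE = 1.970756 × 0.010 = 0.019708.
CI: -0.088 ± 0.019708 → (-0.1077, -0.0683).

(-0.1077, -0.0683)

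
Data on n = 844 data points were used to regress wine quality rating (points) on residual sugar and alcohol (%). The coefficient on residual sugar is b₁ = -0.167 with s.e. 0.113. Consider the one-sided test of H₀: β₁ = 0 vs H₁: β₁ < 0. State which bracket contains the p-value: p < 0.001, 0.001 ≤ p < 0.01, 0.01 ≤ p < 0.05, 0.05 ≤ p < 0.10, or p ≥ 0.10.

t = -0.167 / 0.113 = -1.478.
df = n − k − 1 = 844 − 2 − 1 = 841.
One-sided p = P(T_{841} < t) ≈ 0.0699.
So 0.05 ≤ p < 0.10.

0.05 ≤ p < 0.10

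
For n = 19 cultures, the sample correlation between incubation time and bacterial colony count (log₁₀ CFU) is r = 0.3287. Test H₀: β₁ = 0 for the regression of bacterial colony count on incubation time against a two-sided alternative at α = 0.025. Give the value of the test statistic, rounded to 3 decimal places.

t = 1.435

t = r·√(n − 2)/√(1 − r²) = 0.3287·√17/√0.891956 = 1.435.
df = n − 2 = 17.
Two-sided p ≈ 0.1694, which is ≥ 0.025, so fail to reject H₀.
The data do not give significant evidence of a linear association between incubation time and bacterial colony count.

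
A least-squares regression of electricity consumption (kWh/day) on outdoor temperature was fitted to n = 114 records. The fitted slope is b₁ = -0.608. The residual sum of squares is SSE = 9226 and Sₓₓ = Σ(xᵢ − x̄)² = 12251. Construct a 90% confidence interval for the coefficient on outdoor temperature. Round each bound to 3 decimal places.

MSE = SSE/(n − 2) = 9226/112 = 82.375.
SE(b₁) = √(MSE/Sₓₓ) = √(82.375/12251) = 0.0819996.
df = n − 2 = 112.
t* = t_{0.05, 112} = 1.658573.
Margin = t* × SE = 1.658573 × 0.0819996 = 0.13600.
CI: -0.608 ± 0.13600 → (-0.744, -0.472).
With 90% confidence, each one-unit increase in outdoor temperature is associated with a change of between -0.744 and -0.472 kWh/day in electricity consumption.

(-0.744, -0.472)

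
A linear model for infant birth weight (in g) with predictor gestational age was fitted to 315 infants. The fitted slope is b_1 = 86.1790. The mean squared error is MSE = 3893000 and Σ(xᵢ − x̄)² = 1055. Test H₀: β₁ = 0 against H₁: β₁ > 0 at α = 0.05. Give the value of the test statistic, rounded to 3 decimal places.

t = 1.419

SE(b_1) = √(MSE/Sₓₓ) = √(3.893e+06/1055) = 60.7458.
t = 86.1790 / 60.7458 = 1.419.
df = n − 2 = 313.
One-sided p ≈ 0.0785, which is ≥ 0.05, so fail to reject H₀.
The data do not give significant evidence that the true slope on gestational age is positive.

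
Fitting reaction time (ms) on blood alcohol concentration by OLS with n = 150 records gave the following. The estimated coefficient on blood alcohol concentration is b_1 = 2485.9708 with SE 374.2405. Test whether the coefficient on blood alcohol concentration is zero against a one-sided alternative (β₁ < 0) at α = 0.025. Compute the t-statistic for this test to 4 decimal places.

t = 6.6427

H₀: β₁ = 0 vs H₁: β₁ < 0.
t = (b_1 − β₁⁰)/SE = 2485.9708 / 374.2405 = 6.6427.
df = n − 2 = 150 − 2 = 148.
One-sided p ≈ 1.0000, which is ≥ 0.025, so fail to reject H₀.
The data do not give significant evidence that the true slope on blood alcohol concentration is negative.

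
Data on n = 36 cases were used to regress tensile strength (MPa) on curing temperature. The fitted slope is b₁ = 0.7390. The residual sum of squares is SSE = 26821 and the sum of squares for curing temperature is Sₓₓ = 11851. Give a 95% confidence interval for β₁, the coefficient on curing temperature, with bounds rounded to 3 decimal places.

(0.215, 1.263)

MSE = SSE/(n − 2) = 26821/34 = 788.853.
SE(b₁) = √(MSE/Sₓₓ) = √(788.853/11851) = 0.258.
df = n − 2 = 34.
t* = t_{0.025, 34} = 2.032245.
Margin = t* × SE = 2.032245 × 0.258 = 0.52432.
CI: 0.7390 ± 0.52432 → (0.215, 1.263).
With 95% confidence, each one-unit increase in curing temperature is associated with a change of between 0.215 and 1.263 MPa in tensile strength.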